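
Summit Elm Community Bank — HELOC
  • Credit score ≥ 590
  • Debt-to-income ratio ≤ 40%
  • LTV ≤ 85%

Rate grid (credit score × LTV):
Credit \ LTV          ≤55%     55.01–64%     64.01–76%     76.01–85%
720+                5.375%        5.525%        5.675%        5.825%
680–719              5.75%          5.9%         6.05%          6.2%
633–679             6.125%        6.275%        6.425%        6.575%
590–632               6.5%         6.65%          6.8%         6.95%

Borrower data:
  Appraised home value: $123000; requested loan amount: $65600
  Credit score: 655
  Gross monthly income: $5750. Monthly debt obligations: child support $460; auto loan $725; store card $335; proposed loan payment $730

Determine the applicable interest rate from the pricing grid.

Credit score 655 ≥ 590; Total monthly debts = (460 + 725 + 335 + 730) = 2,250. DTI = 2,250/5,750 = 39.1% ≤ 40%
LTV: 65,600 ÷ 123,000 = 53.3%, within 85% cap
Score 655 is in the 633–679 band; LTV 53.3% is in the ≤55% band → 6.125%.

6.125%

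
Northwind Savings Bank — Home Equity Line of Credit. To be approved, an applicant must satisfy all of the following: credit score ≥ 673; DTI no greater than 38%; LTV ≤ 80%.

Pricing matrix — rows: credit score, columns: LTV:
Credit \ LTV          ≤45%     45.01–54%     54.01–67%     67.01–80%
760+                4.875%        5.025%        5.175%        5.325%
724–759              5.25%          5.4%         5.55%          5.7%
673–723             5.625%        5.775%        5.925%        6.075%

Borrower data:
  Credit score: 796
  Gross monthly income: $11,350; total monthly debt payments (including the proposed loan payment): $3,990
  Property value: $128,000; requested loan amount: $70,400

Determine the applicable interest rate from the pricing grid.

Credit score 796 ≥ 673; DTI = 3,990/11,350 = 35.2% ≤ 38%
Loan-to-value = 70,400/128,000 = 55% — pass (80% max)
Score 796 is in the 760+ band; LTV 55% is in the 54.01–67% band → 5.175%.

5.175%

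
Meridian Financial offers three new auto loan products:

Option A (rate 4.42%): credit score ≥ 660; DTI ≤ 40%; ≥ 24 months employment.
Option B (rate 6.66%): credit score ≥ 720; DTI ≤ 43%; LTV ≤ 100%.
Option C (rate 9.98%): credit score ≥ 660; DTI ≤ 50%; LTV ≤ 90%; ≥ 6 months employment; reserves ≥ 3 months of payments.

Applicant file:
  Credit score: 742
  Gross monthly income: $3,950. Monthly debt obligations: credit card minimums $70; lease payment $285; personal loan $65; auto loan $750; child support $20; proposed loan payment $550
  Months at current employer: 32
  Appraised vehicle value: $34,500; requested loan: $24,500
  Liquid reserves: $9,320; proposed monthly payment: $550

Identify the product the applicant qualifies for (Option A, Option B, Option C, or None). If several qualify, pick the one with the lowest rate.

Option C

Total debts = (70 + 285 + 65 + 750 + 20 + 550) = 1,740; DTI = 1,740/3,950 = 44.1%.
LTV = 24,500/34,500 = 71%.
Reserves = 9,320/550 = 16.9 months.
Option A: score 742 ≥ 660; DTI 44.1% > 40%; employment 32 ≥ 24 mo → does not qualify.
Option B: score 742 ≥ 720; DTI 44.1% > 43%; LTV 71% ≤ 100% → does not qualify.
Option C: score 742 ≥ 660; DTI 44.1% ≤ 50%; LTV 71% ≤ 90%; employment 32 ≥ 6 mo; reserves 16.9 ≥ 3 mo → qualifies.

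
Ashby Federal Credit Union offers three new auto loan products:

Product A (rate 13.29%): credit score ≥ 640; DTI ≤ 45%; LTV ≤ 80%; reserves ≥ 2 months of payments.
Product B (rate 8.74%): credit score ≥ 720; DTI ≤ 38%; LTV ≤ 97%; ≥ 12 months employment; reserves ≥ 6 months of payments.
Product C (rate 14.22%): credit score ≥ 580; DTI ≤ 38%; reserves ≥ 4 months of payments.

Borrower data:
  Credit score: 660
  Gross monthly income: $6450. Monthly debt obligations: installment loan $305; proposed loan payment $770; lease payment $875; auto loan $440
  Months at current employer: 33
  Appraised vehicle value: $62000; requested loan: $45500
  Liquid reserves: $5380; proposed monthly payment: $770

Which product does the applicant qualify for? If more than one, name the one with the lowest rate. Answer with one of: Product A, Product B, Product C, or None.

Product A

Total debts = (305 + 770 + 875 + 440) = 2,390; DTI = 2,390/6,450 = 37.1%.
LTV = 45,500/62,000 = 73.4%.
Reserves = 5,380/770 = 7.0 months.
Product A: score 660 ≥ 640; DTI 37.1% ≤ 45%; LTV 73.4% ≤ 80%; reserves 7.0 ≥ 2 mo → qualifies.
Product B: score 660 < 720; DTI 37.1% ≤ 38%; LTV 73.4% ≤ 97%; employment 33 ≥ 12 mo; reserves 7.0 ≥ 6 mo → does not qualify.
Product C: score 660 ≥ 580; DTI 37.1% ≤ 38%; reserves 7.0 ≥ 4 mo → qualifies.
Qualifying: Product A, Product C. Lowest rate is 13.29% → Product A.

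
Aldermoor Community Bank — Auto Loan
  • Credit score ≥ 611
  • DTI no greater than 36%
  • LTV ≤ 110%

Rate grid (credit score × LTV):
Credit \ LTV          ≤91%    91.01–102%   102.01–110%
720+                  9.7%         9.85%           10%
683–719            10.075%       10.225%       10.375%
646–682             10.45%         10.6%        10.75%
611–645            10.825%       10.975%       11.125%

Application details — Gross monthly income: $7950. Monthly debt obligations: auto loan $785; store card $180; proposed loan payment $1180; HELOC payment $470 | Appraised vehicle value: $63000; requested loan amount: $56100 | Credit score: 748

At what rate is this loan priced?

9.7%

Credit score 748 ≥ 611; Total monthly debts = (785 + 180 + 1,180 + 470) = 2,615. DTI = 2,615/7,950 = 32.9% ≤ 36%
LTV = 56,100/63,000 = 89% ≤ 110%
Score 748 is in the 720+ band; LTV 89% is in the ≤91% band → 9.7%.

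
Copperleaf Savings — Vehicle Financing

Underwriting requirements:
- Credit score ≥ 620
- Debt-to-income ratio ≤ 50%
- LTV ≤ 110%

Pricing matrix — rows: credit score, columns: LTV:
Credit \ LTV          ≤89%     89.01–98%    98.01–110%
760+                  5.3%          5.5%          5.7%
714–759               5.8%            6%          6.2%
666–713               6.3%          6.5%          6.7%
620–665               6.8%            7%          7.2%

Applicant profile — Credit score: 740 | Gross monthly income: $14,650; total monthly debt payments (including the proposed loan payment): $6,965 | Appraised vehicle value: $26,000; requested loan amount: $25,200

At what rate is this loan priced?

Credit score 740 ≥ 620; DTI = 6,965/14,650 = 47.5% ≤ 50%
LTV = 25,200/26,000 = 96.9% ≤ 110%
Credit 740 → row 714–759; LTV 96.9% → column 89.01–98%. Grid cell → 6%.

6%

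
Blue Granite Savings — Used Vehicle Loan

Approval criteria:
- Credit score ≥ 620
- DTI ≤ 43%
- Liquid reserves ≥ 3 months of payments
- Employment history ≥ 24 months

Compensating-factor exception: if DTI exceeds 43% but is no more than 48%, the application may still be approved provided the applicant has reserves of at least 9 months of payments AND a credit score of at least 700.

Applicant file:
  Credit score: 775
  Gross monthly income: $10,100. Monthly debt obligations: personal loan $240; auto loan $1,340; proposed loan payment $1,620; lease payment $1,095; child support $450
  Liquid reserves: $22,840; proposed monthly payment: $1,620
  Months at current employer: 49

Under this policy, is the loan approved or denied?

Credit score 775 ≥ 620 (meets base)
Total debts = (240 + 1,340 + 1,620 + 1,095 + 450) = 4,745. DTI: 4,745 ÷ 10,100 = 47%, over the 43% base limit.
Reserves: 22,840 ÷ 1,620 = 14.1 months (meets 3-month minimum)
Employment 49 ≥ 24 months
DTI 47% is within the 43%–48% exception band; checking compensating factors.
Reserves 14.1 ≥ 9 months; credit score 775 ≥ 700.
Both override conditions satisfied; DTI exception granted.

Approved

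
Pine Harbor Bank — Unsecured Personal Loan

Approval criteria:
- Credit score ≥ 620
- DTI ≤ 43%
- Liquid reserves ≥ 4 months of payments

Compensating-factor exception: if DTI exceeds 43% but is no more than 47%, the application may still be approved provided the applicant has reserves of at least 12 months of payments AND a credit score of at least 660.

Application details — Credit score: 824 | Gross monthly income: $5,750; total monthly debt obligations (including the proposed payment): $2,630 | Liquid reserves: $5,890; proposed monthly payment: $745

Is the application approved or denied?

Denied

Credit score 824 ≥ 620 (meets base)
DTI = 2,630/5,750 = 45.7% > 43% — standard DTI limit exceeded.
Reserves = 5,890/745 = 7.9 months ≥ 4
45.7% falls in the override range (43%–47%), so the compensating-factor test applies.
Reserves 7.9 < 12 months; credit score 824 ≥ 660.
Compensating-factor requirement not fully met.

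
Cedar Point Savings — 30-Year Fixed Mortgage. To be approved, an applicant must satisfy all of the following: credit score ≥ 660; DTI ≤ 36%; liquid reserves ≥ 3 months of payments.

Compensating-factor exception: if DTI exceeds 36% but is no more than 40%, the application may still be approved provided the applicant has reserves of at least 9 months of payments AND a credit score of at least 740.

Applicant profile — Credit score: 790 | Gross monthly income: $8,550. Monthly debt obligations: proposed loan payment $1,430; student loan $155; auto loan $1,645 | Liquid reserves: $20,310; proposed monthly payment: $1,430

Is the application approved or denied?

Credit score 790 ≥ 660 (meets base)
Total debts = (1,430 + 155 + 1,645) = 3,230. DTI: 3,230 ÷ 8,550 = 37.8%, over the 36% base limit.
Liquid reserves cover 20,310/1,430 = 14.2 months — ≥ 3 required
37.8% falls in the override range (36%–40%), so the compensating-factor test applies.
Reserves 14.2 ≥ 9 months; credit score 790 ≥ 740.
Both override conditions satisfied; DTI exception granted.

Approved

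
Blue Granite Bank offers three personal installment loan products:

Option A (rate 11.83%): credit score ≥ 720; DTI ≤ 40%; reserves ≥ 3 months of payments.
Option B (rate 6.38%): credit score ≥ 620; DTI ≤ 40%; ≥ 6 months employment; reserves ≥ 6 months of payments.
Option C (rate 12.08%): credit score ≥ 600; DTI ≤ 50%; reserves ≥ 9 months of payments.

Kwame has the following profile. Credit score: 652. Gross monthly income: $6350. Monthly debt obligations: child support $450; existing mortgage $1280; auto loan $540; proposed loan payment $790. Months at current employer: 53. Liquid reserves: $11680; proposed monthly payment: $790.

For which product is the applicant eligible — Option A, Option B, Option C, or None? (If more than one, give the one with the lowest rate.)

Option C

Total debts = (450 + 1,280 + 540 + 790) = 3,060; DTI = 3,060/6,350 = 48.2%.
Reserves = 11,680/790 = 14.8 months.
Option A: score 652 < 720; DTI 48.2% > 40%; reserves 14.8 ≥ 3 mo → does not qualify.
Option B: score 652 ≥ 620; DTI 48.2% > 40%; employment 53 ≥ 6 mo; reserves 14.8 ≥ 6 mo → does not qualify.
Option C: score 652 ≥ 600; DTI 48.2% ≤ 50%; reserves 14.8 ≥ 9 mo → qualifies.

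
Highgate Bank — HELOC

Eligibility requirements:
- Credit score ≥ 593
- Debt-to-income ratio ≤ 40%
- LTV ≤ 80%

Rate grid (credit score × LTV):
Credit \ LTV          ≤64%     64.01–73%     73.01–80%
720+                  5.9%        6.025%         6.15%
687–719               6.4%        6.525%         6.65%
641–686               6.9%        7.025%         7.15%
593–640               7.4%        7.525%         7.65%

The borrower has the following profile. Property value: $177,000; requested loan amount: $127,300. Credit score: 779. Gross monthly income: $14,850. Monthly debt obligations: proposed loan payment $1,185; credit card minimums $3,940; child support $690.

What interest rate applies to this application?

Credit score 779 ≥ 593; Total monthly debts = (1,185 + 3,940 + 690) = 5,815. DTI = 5,815/14,850 = 39.2% ≤ 40%
LTV: 127,300 ÷ 177,000 = 71.9%, within 80% cap
Row: 779 falls in 720+. Column: 71.9% falls in 64.01–73%. Rate = 6.025%.

6.025%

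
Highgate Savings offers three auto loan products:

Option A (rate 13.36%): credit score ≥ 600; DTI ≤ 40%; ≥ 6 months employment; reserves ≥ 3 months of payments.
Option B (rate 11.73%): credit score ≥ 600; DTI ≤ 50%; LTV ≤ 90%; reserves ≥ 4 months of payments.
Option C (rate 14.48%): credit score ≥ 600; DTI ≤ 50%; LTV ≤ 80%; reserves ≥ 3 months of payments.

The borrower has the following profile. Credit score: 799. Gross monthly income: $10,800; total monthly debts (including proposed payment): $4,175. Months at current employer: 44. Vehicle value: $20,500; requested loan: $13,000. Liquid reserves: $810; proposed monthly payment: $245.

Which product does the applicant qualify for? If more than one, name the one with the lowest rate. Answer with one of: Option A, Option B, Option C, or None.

DTI = 4,175/10,800 = 38.7%.
LTV = 13,000/20,500 = 63.4%.
Reserves = 810/245 = 3.3 months.
Option A: score 799 ≥ 600; DTI 38.7% ≤ 40%; employment 44 ≥ 6 mo; reserves 3.3 ≥ 3 mo → qualifies.
Option B: score 799 ≥ 600; DTI 38.7% ≤ 50%; LTV 63.4% ≤ 90%; reserves 3.3 < 4 mo → does not qualify.
Option C: score 799 ≥ 600; DTI 38.7% ≤ 50%; LTV 63.4% ≤ 80%; reserves 3.3 ≥ 3 mo → qualifies.
Qualifying: Option A, Option C. Lowest rate is 13.36% → Option A.

Option A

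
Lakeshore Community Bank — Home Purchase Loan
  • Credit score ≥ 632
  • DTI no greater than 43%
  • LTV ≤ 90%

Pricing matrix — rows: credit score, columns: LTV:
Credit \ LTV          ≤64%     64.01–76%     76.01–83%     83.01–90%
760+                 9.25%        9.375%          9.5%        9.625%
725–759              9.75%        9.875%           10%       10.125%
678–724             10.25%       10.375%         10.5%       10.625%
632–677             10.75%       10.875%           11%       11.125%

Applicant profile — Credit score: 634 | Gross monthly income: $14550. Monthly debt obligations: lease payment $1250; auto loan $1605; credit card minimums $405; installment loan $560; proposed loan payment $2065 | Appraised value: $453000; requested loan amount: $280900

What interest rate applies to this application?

Credit score 634 ≥ 632; Total monthly debts = (1,250 + 1,605 + 405 + 560 + 2,065) = 5,885. DTI = 5,885/14,550 = 40.4% ≤ 43%
LTV = 280,900/453,000 = 62% ≤ 90%
Row: 634 falls in 632–677. Column: 62% falls in ≤64%. Rate = 10.75%.

10.75%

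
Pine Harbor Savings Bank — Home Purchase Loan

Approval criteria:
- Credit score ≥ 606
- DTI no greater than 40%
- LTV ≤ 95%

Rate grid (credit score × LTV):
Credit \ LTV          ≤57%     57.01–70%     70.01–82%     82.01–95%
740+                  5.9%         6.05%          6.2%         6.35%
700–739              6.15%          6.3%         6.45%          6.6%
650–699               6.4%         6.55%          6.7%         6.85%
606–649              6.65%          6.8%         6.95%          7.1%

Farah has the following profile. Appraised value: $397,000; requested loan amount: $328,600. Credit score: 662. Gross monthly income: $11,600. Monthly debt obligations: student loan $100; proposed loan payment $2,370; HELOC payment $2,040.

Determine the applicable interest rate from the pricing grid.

Credit score 662 ≥ 606; Total monthly debts = (100 + 2,370 + 2,040) = 4,510. DTI = 4,510/11,600 = 38.9% ≤ 40%
LTV = 328,600/397,000 = 82.8% ≤ 95%
Row: 662 falls in 650–699. Column: 82.8% falls in 82.01–95%. Rate = 6.85%.

6.85%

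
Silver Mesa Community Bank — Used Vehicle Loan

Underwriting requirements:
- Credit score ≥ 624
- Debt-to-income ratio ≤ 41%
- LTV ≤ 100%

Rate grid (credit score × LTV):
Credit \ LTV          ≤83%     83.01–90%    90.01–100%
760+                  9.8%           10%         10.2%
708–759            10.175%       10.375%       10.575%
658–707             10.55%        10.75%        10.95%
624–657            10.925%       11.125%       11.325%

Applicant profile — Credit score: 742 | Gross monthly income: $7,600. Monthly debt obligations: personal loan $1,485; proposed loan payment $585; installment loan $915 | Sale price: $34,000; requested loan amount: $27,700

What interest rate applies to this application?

10.175%

Credit score 742 ≥ 624; Total monthly debts = (1,485 + 585 + 915) = 2,985. Debt-to-income = 2,985/7,600 = 39.3% — meets 41% limit
LTV = 27,700/34,000 = 81.5% ≤ 100%
Score 742 is in the 708–759 band; LTV 81.5% is in the ≤83% band → 10.175%.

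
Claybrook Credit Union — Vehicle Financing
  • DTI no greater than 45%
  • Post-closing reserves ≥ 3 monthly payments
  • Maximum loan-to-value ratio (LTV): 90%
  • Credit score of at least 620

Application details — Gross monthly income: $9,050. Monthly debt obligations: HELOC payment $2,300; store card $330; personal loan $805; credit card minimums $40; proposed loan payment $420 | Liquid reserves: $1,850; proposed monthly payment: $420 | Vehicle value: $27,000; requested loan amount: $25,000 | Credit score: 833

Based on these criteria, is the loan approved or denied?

Denied

Total monthly debts = (2,300 + 330 + 805 + 40 + 420) = 3,895. Debt-to-income = 3,895/9,050 = 43% — meets 45% limit
Reserves: 1,850 ÷ 420 = 4.4 months (meets 3-month minimum)
LTV: 25,000 ÷ 27,000 = 92.6%, exceeds 90% cap
Credit score 833 ≥ 620 (meets)
Fails on LTV.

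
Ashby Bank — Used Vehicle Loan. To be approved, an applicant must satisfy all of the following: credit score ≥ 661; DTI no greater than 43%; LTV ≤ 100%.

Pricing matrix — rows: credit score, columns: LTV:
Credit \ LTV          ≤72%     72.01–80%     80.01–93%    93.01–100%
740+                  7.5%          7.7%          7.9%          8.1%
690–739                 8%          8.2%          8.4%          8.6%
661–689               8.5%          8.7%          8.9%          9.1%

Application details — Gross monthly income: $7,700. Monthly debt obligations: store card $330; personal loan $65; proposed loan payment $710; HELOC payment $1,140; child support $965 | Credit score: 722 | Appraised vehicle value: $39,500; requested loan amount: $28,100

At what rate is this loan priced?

8%

Credit score 722 ≥ 661; Total monthly debts = (330 + 65 + 710 + 1,140 + 965) = 3,210. DTI = 3,210/7,700 = 41.7% ≤ 43%
Loan-to-value = 28,100/39,500 = 71.1% — pass (100% max)
Score 722 is in the 690–739 band; LTV 71.1% is in the ≤72% band → 8%.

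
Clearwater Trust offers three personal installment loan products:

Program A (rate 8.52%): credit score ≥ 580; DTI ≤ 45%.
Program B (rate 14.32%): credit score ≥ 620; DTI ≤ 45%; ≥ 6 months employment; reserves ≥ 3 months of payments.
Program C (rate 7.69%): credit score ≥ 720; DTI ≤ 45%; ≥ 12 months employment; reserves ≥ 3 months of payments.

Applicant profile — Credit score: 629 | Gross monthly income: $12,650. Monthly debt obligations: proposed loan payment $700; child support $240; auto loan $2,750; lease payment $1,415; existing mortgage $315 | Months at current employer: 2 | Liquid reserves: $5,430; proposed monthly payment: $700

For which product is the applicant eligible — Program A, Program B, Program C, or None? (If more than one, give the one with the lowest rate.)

Total debts = (700 + 240 + 2,750 + 1,415 + 315) = 5,420; DTI = 5,420/12,650 = 42.8%.
Reserves = 5,430/700 = 7.8 months.
Program A: score 629 ≥ 580; DTI 42.8% ≤ 45% → qualifies.
Program B: score 629 ≥ 620; DTI 42.8% ≤ 45%; employment 2 < 6 mo; reserves 7.8 ≥ 3 mo → does not qualify.
Program C: score 629 < 720; DTI 42.8% ≤ 45%; employment 2 < 12 mo; reserves 7.8 ≥ 3 mo → does not qualify.

Program A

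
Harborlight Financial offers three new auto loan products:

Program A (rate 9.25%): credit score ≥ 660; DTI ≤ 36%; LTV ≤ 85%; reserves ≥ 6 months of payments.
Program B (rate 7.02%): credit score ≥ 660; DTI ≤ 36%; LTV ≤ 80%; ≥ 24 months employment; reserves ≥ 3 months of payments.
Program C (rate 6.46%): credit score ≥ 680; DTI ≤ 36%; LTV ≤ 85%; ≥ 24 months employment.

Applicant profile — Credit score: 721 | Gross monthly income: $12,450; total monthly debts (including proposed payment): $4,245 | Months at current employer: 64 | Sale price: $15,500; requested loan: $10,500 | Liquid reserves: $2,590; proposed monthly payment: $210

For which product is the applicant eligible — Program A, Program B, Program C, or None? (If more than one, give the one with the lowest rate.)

Program C

DTI = 4,245/12,450 = 34.1%.
LTV = 10,500/15,500 = 67.7%.
Reserves = 2,590/210 = 12.3 months.
Program A: score 721 ≥ 660; DTI 34.1% ≤ 36%; LTV 67.7% ≤ 85%; reserves 12.3 ≥ 6 mo → qualifies.
Program B: score 721 ≥ 660; DTI 34.1% ≤ 36%; LTV 67.7% ≤ 80%; employment 64 ≥ 24 mo; reserves 12.3 ≥ 3 mo → qualifies.
Program C: score 721 ≥ 680; DTI 34.1% ≤ 36%; LTV 67.7% ≤ 85%; employment 64 ≥ 24 mo → qualifies.
Qualifying: Program A, Program B, Program C. Lowest rate is 6.46% → Program C.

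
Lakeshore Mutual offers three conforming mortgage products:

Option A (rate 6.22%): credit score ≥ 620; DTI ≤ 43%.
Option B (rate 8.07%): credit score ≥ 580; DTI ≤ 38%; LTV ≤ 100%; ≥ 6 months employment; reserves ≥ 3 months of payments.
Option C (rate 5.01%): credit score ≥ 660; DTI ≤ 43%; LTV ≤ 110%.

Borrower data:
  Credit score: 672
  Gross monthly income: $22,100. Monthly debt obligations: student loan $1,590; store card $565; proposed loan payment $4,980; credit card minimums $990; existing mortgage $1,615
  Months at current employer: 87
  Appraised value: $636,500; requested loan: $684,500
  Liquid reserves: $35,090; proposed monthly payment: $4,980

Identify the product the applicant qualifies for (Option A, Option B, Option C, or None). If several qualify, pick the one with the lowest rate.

None

Total debts = (1,590 + 565 + 4,980 + 990 + 1,615) = 9,740; DTI = 9,740/22,100 = 44.1%.
LTV = 684,500/636,500 = 107.5%.
Reserves = 35,090/4,980 = 7.0 months.
Option A: score 672 ≥ 620; DTI 44.1% > 43% → does not qualify.
Option B: score 672 ≥ 580; DTI 44.1% > 38%; LTV 107.5% > 100%; employment 87 ≥ 6 mo; reserves 7.0 ≥ 3 mo → does not qualify.
Option C: score 672 ≥ 660; DTI 44.1% > 43%; LTV 107.5% ≤ 110% → does not qualify.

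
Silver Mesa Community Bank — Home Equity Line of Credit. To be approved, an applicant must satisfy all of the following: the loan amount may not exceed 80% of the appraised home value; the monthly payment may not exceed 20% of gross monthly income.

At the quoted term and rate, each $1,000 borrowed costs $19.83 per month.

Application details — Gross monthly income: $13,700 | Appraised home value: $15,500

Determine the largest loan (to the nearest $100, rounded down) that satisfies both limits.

$12,400

Payment cap: 20% × $13,700 = $2,740/month.
At $19.83 per $1,000, that supports 2,740/19.83 × 1,000 ≈ $138,174 → $138,100.
LTV cap: 80% × $15,500 = $12,400 → $12,400.
Binding constraint: loan-to-value.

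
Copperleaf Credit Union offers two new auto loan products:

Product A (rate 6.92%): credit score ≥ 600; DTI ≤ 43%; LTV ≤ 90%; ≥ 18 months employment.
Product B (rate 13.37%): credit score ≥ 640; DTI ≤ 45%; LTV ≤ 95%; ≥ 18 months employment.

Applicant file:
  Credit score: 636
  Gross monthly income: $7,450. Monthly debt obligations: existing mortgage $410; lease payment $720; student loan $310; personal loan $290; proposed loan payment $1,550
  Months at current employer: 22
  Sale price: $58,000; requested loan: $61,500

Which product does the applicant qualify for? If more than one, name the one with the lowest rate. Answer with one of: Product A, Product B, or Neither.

Total debts = (410 + 720 + 310 + 290 + 1,550) = 3,280; DTI = 3,280/7,450 = 44%.
LTV = 61,500/58,000 = 106%.
Product A: score 636 ≥ 600; DTI 44% > 43%; LTV 106% > 90%; employment 22 ≥ 18 mo → does not qualify.
Product B: score 636 < 640; DTI 44% ≤ 45%; LTV 106% > 95%; employment 22 ≥ 18 mo → does not qualify.

Neither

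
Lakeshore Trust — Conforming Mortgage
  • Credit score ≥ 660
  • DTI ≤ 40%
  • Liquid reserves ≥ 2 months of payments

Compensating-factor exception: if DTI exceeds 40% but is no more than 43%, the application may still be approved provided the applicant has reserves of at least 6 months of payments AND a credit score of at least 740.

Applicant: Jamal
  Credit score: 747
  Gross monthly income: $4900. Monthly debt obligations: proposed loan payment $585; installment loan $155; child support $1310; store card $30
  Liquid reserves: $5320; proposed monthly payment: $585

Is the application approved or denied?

Credit score 747 ≥ 660 (meets base)
Total debts = (585 + 155 + 1,310 + 30) = 2,080. DTI = 2,080/4,900 = 42.4% > 40% — standard DTI limit exceeded.
Reserves = 5,320/585 = 9.1 months ≥ 2
DTI 42.4% is within the 40%–43% exception band; checking compensating factors.
Reserves 9.1 ≥ 6 months; credit score 747 ≥ 740.
Both compensating conditions met → exception applies.

Approved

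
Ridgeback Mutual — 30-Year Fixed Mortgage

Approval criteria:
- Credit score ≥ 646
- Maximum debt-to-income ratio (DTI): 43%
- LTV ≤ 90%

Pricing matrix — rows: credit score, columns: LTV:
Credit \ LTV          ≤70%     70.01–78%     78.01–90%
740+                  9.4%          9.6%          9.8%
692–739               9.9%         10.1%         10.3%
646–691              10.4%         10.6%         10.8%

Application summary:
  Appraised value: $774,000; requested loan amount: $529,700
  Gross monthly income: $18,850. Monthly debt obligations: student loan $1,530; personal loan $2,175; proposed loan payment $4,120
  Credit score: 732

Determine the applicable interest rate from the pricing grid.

9.9%

Credit score 732 ≥ 646; Total monthly debts = (1,530 + 2,175 + 4,120) = 7,825. Debt-to-income = 7,825/18,850 = 41.5% — meets 43% limit
LTV: 529,700 ÷ 774,000 = 68.4%, within 90% cap
Row: 732 falls in 692–739. Column: 68.4% falls in ≤70%. Rate = 9.9%.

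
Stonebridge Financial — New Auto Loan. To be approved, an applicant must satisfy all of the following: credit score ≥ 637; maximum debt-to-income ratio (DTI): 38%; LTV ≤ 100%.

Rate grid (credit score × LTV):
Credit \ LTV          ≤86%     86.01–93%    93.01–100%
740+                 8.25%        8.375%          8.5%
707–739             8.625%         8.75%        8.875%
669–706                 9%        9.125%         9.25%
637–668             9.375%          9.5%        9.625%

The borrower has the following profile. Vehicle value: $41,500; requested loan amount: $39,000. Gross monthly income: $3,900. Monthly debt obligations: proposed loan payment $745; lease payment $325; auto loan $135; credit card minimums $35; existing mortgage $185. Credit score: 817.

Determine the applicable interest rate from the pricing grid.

Credit score 817 ≥ 637; Total monthly debts = (745 + 325 + 135 + 35 + 185) = 1,425. Debt-to-income = 1,425/3,900 = 36.5% — meets 38% limit
LTV = 39,000/41,500 = 94% ≤ 100%
Credit 817 → row 740+; LTV 94% → column 93.01–100%. Grid cell → 8.5%.

8.5%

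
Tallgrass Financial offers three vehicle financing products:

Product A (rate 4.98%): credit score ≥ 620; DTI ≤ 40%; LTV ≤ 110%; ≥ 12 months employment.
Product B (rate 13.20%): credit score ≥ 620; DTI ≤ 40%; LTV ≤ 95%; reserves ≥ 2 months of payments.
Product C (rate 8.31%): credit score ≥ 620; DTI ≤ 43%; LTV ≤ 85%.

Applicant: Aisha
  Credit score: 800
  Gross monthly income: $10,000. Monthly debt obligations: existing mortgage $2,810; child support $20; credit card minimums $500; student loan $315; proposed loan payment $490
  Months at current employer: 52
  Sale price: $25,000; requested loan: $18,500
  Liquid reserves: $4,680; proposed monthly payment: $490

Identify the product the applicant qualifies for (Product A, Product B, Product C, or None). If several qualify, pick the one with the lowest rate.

Product C

Total debts = (2,810 + 20 + 500 + 315 + 490) = 4,135; DTI = 4,135/10,000 = 41.4%.
LTV = 18,500/25,000 = 74%.
Reserves = 4,680/490 = 9.6 months.
Product A: score 800 ≥ 620; DTI 41.4% > 40%; LTV 74% ≤ 110%; employment 52 ≥ 12 mo → does not qualify.
Product B: score 800 ≥ 620; DTI 41.4% > 40%; LTV 74% ≤ 95%; reserves 9.6 ≥ 2 mo → does not qualify.
Product C: score 800 ≥ 620; DTI 41.4% ≤ 43%; LTV 74% ≤ 85% → qualifies.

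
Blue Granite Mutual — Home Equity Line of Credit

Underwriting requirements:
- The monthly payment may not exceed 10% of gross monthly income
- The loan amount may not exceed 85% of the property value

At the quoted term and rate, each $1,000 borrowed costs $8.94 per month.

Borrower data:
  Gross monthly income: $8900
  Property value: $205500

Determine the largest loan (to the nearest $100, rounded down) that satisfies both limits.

Payment cap: 10% × $8,900 = $890/month.
At $8.94 per $1,000, that supports 890/8.94 × 1,000 ≈ $99,552 → $99,500.
LTV cap: 85% × $205,500 = $174,675 → $174,600.
Binding constraint: payment-to-income.

$99,500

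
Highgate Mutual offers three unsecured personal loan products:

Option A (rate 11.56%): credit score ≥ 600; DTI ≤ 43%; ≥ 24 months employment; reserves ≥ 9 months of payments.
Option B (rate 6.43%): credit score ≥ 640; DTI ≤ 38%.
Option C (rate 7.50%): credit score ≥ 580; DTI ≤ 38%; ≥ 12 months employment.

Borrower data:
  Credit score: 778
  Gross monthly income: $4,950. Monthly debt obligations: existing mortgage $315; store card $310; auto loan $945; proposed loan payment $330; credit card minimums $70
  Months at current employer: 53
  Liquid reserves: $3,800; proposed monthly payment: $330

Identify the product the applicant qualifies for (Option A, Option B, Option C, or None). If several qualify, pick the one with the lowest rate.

Option A

Total debts = (315 + 310 + 945 + 330 + 70) = 1,970; DTI = 1,970/4,950 = 39.8%.
Reserves = 3,800/330 = 11.5 months.
Option A: score 778 ≥ 600; DTI 39.8% ≤ 43%; employment 53 ≥ 24 mo; reserves 11.5 ≥ 9 mo → qualifies.
Option B: score 778 ≥ 640; DTI 39.8% > 38% → does not qualify.
Option C: score 778 ≥ 580; DTI 39.8% > 38%; employment 53 ≥ 12 mo → does not qualify.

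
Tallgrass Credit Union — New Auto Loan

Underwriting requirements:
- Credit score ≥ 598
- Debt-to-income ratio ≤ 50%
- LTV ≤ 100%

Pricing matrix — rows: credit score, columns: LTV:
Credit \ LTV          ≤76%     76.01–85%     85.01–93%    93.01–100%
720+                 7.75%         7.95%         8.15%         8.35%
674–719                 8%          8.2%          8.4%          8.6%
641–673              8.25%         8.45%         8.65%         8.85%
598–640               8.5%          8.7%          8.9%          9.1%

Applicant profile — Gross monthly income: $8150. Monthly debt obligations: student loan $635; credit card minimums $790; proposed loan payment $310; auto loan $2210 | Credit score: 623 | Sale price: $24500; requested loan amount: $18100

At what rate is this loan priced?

Credit score 623 ≥ 598; Total monthly debts = (635 + 790 + 310 + 2,210) = 3,945. Debt-to-income = 3,945/8,150 = 48.4% — meets 50% limit
Loan-to-value = 18,100/24,500 = 73.9% — pass (100% max)
Score 623 is in the 598–640 band; LTV 73.9% is in the ≤76% band → 8.5%.

8.5%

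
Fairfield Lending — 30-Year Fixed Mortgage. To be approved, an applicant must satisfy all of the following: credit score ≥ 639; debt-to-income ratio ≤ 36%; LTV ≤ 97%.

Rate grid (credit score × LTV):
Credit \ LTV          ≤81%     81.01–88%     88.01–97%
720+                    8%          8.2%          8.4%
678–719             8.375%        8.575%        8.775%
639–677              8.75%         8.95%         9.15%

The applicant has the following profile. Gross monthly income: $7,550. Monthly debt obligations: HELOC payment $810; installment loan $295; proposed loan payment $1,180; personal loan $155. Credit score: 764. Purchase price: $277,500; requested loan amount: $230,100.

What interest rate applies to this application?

8.2%

Credit score 764 ≥ 639; Total monthly debts = (810 + 295 + 1,180 + 155) = 2,440. Debt-to-income = 2,440/7,550 = 32.3% — meets 36% limit
LTV: 230,100 ÷ 277,500 = 82.9%, within 97% cap
Row: 764 falls in 720+. Column: 82.9% falls in 81.01–88%. Rate = 8.2%.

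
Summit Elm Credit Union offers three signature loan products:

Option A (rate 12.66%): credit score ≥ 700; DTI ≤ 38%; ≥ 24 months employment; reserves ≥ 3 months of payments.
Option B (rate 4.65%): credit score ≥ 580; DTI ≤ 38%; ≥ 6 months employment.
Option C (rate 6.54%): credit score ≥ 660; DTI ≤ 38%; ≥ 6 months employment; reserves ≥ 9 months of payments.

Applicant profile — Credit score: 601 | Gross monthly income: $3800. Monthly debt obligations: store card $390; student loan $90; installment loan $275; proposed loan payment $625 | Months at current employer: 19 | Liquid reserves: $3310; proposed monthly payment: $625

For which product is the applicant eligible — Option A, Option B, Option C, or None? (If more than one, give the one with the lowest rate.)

Option B

Total debts = (390 + 90 + 275 + 625) = 1,380; DTI = 1,380/3,800 = 36.3%.
Reserves = 3,310/625 = 5.3 months.
Option A: score 601 < 700; DTI 36.3% ≤ 38%; employment 19 < 24 mo; reserves 5.3 ≥ 3 mo → does not qualify.
Option B: score 601 ≥ 580; DTI 36.3% ≤ 38%; employment 19 ≥ 6 mo → qualifies.
Option C: score 601 < 660; DTI 36.3% ≤ 38%; employment 19 ≥ 6 mo; reserves 5.3 < 9 mo → does not qualify.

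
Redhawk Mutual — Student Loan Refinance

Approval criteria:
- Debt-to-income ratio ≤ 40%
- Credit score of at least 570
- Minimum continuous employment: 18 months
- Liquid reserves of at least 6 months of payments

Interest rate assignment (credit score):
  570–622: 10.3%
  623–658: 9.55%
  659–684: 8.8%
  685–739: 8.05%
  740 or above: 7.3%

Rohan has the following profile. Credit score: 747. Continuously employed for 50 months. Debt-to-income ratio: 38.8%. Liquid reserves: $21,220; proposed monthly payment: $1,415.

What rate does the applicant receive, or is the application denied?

Credit score 747 ≥ 570 (meets minimum)
Employment 50 ≥ 18 months
Reserves = 21,220/1,415 = 15.0 months ≥ 6
DTI 38.8% ≤ 40%
All requirements met. Score 747 falls in the 740 or above tier → 7.3%.

Approved at 7.3%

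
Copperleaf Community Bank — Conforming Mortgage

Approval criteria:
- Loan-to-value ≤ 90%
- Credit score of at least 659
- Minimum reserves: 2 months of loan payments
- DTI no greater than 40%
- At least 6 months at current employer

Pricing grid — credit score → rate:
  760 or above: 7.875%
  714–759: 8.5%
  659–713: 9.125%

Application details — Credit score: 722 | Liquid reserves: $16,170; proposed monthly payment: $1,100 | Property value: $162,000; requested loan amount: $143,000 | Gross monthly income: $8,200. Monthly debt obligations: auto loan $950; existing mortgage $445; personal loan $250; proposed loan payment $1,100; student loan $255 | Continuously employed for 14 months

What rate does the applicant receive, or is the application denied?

Credit score 722 ≥ 659 (meets minimum)
Employment 14 ≥ 6 months
Loan-to-value = 143,000/162,000 = 88.3% — pass (90% max)
Total monthly debts = (950 + 445 + 250 + 1,100 + 255) = 3,000. DTI: 3,000 ÷ 8,200 = 36.6%, within the 40% cap
Reserves: 16,170 ÷ 1,100 = 14.7 months (meets 2-month minimum)
All requirements met. Score 722 falls in the 714–759 tier → 8.5%.

Approved at 8.5%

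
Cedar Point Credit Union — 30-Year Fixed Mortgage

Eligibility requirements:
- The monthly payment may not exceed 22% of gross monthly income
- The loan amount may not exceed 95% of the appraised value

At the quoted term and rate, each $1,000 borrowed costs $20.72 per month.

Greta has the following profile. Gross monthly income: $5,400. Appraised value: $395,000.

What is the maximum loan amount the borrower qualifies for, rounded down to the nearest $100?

Payment cap: 22% × $5,400 = $1,188/month.
At $20.72 per $1,000, that supports 1,188/20.72 × 1,000 ≈ $57,335 → $57,300.
LTV cap: 95% × $395,000 = $375,250 → $375,200.
Binding constraint: payment-to-income.

$57,300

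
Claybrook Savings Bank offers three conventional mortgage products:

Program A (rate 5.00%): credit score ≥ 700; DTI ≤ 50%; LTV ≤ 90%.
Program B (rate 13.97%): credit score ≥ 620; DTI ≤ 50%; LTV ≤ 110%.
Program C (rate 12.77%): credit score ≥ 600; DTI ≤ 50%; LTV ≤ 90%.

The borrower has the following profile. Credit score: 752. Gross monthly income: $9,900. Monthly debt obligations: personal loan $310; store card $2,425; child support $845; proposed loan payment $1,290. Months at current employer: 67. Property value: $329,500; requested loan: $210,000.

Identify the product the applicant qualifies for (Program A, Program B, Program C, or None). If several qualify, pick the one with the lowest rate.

Program A

Total debts = (310 + 2,425 + 845 + 1,290) = 4,870; DTI = 4,870/9,900 = 49.2%.
LTV = 210,000/329,500 = 63.7%.
Program A: score 752 ≥ 700; DTI 49.2% ≤ 50%; LTV 63.7% ≤ 90% → qualifies.
Program B: score 752 ≥ 620; DTI 49.2% ≤ 50%; LTV 63.7% ≤ 110% → qualifies.
Program C: score 752 ≥ 600; DTI 49.2% ≤ 50%; LTV 63.7% ≤ 90% → qualifies.
Qualifying: Program A, Program B, Program C. Lowest rate is 5.00% → Program A.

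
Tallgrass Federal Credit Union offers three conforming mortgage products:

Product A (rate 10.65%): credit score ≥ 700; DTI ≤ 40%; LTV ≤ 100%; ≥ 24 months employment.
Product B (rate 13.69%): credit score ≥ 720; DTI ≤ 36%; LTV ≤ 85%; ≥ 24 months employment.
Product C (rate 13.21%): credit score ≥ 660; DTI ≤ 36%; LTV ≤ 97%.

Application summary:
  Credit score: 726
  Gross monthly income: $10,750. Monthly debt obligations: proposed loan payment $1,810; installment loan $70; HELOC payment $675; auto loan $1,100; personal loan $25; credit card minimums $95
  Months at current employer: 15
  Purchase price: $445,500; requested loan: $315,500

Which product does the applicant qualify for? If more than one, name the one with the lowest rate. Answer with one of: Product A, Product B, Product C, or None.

Product C

Total debts = (1,810 + 70 + 675 + 1,100 + 25 + 95) = 3,775; DTI = 3,775/10,750 = 35.1%.
LTV = 315,500/445,500 = 70.8%.
Product A: score 726 ≥ 700; DTI 35.1% ≤ 40%; LTV 70.8% ≤ 100%; employment 15 < 24 mo → does not qualify.
Product B: score 726 ≥ 720; DTI 35.1% ≤ 36%; LTV 70.8% ≤ 85%; employment 15 < 24 mo → does not qualify.
Product C: score 726 ≥ 660; DTI 35.1% ≤ 36%; LTV 70.8% ≤ 97% → qualifies.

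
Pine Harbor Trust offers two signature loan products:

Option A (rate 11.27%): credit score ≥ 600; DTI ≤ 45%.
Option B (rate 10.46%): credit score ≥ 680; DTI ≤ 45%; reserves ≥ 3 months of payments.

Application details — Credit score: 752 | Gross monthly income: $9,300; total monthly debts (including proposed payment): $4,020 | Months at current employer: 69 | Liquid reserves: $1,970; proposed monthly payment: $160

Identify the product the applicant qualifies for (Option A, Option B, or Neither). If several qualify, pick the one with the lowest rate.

DTI = 4,020/9,300 = 43.2%.
Reserves = 1,970/160 = 12.3 months.
Option A: score 752 ≥ 600; DTI 43.2% ≤ 45% → qualifies.
Option B: score 752 ≥ 680; DTI 43.2% ≤ 45%; reserves 12.3 ≥ 3 mo → qualifies.
Qualifying: Option A, Option B. Lowest rate is 10.46% → Option B.

Option B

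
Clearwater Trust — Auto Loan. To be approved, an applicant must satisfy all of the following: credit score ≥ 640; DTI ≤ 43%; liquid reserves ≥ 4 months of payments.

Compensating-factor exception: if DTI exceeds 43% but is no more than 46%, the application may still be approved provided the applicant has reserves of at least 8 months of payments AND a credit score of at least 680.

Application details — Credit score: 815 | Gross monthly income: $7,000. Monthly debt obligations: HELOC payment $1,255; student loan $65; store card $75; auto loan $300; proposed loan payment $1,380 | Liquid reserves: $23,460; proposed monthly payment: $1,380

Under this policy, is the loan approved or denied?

Approved

Credit score 815 ≥ 640 (meets base)
Total debts = (1,255 + 65 + 75 + 300 + 1,380) = 3,075. DTI = 3,075/7,000 = 43.9% > 43% — standard DTI limit exceeded.
Liquid reserves cover 23,460/1,380 = 17.0 months — ≥ 4 required
DTI 43.9% is within the 43%–46% exception band; checking compensating factors.
Reserves 17.0 ≥ 8 months; credit score 815 ≥ 680.
Both compensating conditions met → exception applies.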